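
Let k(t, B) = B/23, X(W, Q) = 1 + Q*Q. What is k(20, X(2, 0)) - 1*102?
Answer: -2345/23 ≈ -101.96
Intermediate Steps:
X(W, Q) = 1 + Q²
k(t, B) = B/23 (k(t, B) = B*(1/23) = B/23)
k(20, X(2, 0)) - 1*102 = (1 + 0²)/23 - 1*102 = (1 + 0)/23 - 102 = (1/23)*1 - 102 = 1/23 - 102 = -2345/23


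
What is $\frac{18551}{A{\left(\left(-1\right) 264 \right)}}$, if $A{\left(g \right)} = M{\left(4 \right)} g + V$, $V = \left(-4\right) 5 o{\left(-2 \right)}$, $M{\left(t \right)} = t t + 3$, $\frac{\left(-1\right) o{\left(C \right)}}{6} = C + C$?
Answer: $- \frac{18551}{5496} \approx -3.3754$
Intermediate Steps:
$o{\left(C \right)} = - 12 C$ ($o{\left(C \right)} = - 6 \left(C + C\right) = - 6 \cdot 2 C = - 12 C$)
$M{\left(t \right)} = 3 + t^{2}$ ($M{\left(t \right)} = t^{2} + 3 = 3 + t^{2}$)
$V = -480$ ($V = \left(-4\right) 5 \left(\left(-12\right) \left(-2\right)\right) = \left(-20\right) 24 = -480$)
$A{\left(g \right)} = -480 + 19 g$ ($A{\left(g \right)} = \left(3 + 4^{2}\right) g - 480 = \left(3 + 16\right) g - 480 = 19 g - 480 = -480 + 19 g$)
$\frac{18551}{A{\left(\left(-1\right) 264 \right)}} = \frac{18551}{-480 + 19 \left(\left(-1\right) 264\right)} = \frac{18551}{-480 + 19 \left(-264\right)} = \frac{18551}{-480 - 5016} = \frac{18551}{-5496} = 18551 \left(- \frac{1}{5496}\right) = - \frac{18551}{5496}$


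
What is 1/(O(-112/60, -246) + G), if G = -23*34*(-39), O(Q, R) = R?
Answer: 1/30252 ≈ 3.3056e-5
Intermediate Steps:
G = 30498 (G = -782*(-39) = 30498)
1/(O(-112/60, -246) + G) = 1/(-246 + 30498) = 1/30252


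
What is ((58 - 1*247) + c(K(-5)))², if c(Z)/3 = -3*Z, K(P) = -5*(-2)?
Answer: 77841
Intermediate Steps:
K(P) = 10
c(Z) = -9*Z (c(Z) = 3*(-3*Z) = -9*Z)
((58 - 1*247) + c(K(-5)))² = ((58 - 1*247) - 9*10)² = ((58 - 247) - 90)² = (-189 - 90)² = (-279)² = 77841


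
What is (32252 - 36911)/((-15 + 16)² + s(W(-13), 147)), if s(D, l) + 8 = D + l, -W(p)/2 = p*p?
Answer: 1553/66 ≈ 23.530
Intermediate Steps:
W(p) = -2*p² (W(p) = -2*p*p = -2*p²)
s(D, l) = -8 + D + l (s(D, l) = -8 + (D + l) = -8 + D + l)
(32252 - 36911)/((-15 + 16)² + s(W(-13), 147)) = (32252 - 36911)/((-15 + 16)² + (-8 - 2*(-13)² + 147)) = -4659/(1² + (-8 - 2*169 + 147)) = -4659/(1 + (-8 - 338 + 147)) = -4659/(1 - 199) = -4659/(-198) = -4659*(-1/198) = 1553/66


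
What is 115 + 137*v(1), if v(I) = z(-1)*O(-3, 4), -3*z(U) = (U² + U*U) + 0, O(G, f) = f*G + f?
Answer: 2537/3 ≈ 845.67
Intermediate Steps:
O(G, f) = f + G*f (O(G, f) = G*f + f = f + G*f)
z(U) = -2*U²/3 (z(U) = -((U² + U*U) + 0)/3 = -((U² + U²) + 0)/3 = -(2*U² + 0)/3 = -2*U²/3)
v(I) = 16/3 (v(I) = (-⅔*(-1)²)*(4*(1 - 3)) = (-⅔*1)*(4*(-2)) = -⅔*(-8) = 16/3)
115 + 137*v(1) = 115 + 137*(16/3) = 115 + 2192/3 = 2537/3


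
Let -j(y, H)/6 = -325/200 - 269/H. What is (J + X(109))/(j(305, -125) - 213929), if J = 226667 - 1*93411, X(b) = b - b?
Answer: -66628000/106966081 ≈ -0.62289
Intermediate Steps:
j(y, H) = 39/4 + 1614/H (j(y, H) = -6*(-325/200 - 269/H) = -6*(-325*1/200 - 269/H) = -6*(-13/8 - 269/H) = 39/4 + 1614/H)
X(b) = 0
J = 133256 (J = 226667 - 93411 = 133256)
(J + X(109))/(j(305, -125) - 213929) = (133256 + 0)/((39/4 + 1614/(-125)) - 213929) = 133256/((39/4 + 1614*(-1/125)) - 213929) = 133256/((39/4 - 1614/125) - 213929) = 133256/(-1581/500 - 213929) = 133256/(-106966081/500) = 133256*(-500/106966081) = -66628000/106966081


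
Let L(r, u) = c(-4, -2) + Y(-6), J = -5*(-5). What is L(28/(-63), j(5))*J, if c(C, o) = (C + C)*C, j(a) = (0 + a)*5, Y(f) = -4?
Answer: 700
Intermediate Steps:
j(a) = 5*a (j(a) = a*5 = 5*a)
c(C, o) = 2*C² (c(C, o) = (2*C)*C = 2*C²)
J = 25
L(r, u) = 28 (L(r, u) = 2*(-4)² - 4 = 2*16 - 4 = 32 - 4 = 28)
L(28/(-63), j(5))*J = 28*25 = 700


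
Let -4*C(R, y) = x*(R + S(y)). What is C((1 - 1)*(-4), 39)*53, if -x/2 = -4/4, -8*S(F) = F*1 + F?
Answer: 2067/8 ≈ 258.38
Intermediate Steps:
S(F) = -F/4 (S(F) = -(F*1 + F)/8 = -(F + F)/8 = -F/4)
x = 2 (x = -(-8)/4 = -2*(-1) = 2)
C(R, y) = -R/2 + y/8 (C(R, y) = -(R - y/4)/2 = -(2*R - y/2)/4 = -R/2 + y/8)
C((1 - 1)*(-4), 39)*53 = (-(1 - 1)*(-4)/2 + (⅛)*39)*53 = (-0*(-4) + 39/8)*53 = (-½*0 + 39/8)*53 = (0 + 39/8)*53 = (39/8)*53 = 2067/8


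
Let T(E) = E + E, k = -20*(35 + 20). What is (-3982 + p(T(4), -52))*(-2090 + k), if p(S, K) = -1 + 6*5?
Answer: 12610070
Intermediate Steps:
k = -1100 (k = -20*55 = -1100)
T(E) = 2*E
p(S, K) = 29 (p(S, K) = -1 + 30 = 29)
(-3982 + p(T(4), -52))*(-2090 + k) = (-3982 + 29)*(-2090 - 1100) = -3953*(-3190) = 12610070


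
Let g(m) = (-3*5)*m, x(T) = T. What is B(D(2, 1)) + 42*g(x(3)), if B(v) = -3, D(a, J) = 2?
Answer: -1893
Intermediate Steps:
g(m) = -15*m
B(D(2, 1)) + 42*g(x(3)) = -3 + 42*(-15*3) = -3 + 42*(-45) = -3 - 1890 = -1893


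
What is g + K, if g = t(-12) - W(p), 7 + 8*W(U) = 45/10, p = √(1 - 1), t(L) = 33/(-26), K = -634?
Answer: -132071/208 ≈ -634.96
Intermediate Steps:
t(L) = -33/26 (t(L) = 33*(-1/26) = -33/26)
p = 0 (p = √0 = 0)
W(U) = -5/16 (W(U) = -7/8 + (45/10)/8 = -7/8 + (45*(⅒))/8 = -7/8 + (⅛)*(9/2) = -7/8 + 9/16 = -5/16)
g = -199/208 (g = -33/26 - 1*(-5/16) = -33/26 + 5/16 = -199/208 ≈ -0.95673)
g + K = -199/208 - 634 = -132071/208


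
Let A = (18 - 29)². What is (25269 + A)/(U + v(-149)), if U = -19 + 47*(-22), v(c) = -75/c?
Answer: -1891555/78411 ≈ -24.124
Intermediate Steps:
A = 121 (A = (-11)² = 121)
U = -1053 (U = -19 - 1034 = -1053)
(25269 + A)/(U + v(-149)) = (25269 + 121)/(-1053 - 75/(-149)) = 25390/(-1053 - 75*(-1/149)) = 25390/(-1053 + 75/149) = 25390/(-156822/149) = 25390*(-149/156822) = -1891555/78411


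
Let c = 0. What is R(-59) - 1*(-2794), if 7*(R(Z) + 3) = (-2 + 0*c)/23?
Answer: 449349/161 ≈ 2791.0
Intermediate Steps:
R(Z) = -485/161 (R(Z) = -3 + ((-2 + 0*0)/23)/7 = -3 + ((-2 + 0)*(1/23))/7 = -3 + (-2*1/23)/7 = -3 + (⅐)*(-2/23) = -3 - 2/161 = -485/161)
R(-59) - 1*(-2794) = -485/161 - 1*(-2794) = -485/161 + 2794 = 449349/161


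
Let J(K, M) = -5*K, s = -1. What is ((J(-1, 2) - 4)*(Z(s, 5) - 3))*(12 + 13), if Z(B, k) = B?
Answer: -100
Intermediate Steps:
((J(-1, 2) - 4)*(Z(s, 5) - 3))*(12 + 13) = ((-5*(-1) - 4)*(-1 - 3))*(12 + 13) = ((5 - 4)*(-4))*25 = (1*(-4))*25 = -4*25 = -100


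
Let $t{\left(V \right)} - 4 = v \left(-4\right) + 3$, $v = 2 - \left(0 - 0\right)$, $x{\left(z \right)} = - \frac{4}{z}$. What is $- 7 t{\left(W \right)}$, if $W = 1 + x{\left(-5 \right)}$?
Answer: $7$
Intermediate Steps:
$v = 2$ ($v = 2 - \left(0 + 0\right) = 2 - 0 = 2 + 0 = 2$)
$W = \frac{9}{5}$ ($W = 1 - \frac{4}{-5} = 1 - - \frac{4}{5} = 1 + \frac{4}{5} = \frac{9}{5} \approx 1.8$)
$t{\left(V \right)} = -1$ ($t{\left(V \right)} = 4 + \left(2 \left(-4\right) + 3\right) = 4 + \left(-8 + 3\right) = 4 - 5 = -1$)
$- 7 t{\left(W \right)} = \left(-7\right) \left(-1\right) = 7$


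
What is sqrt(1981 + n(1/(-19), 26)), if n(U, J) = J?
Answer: 3*sqrt(223) ≈ 44.800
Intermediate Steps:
sqrt(1981 + n(1/(-19), 26)) = sqrt(1981 + 26) = sqrt(2007) = 3*sqrt(223)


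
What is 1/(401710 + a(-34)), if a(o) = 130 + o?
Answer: 1/401806 ≈ 2.4888e-6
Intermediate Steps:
1/(401710 + a(-34)) = 1/(401710 + (130 - 34)) = 1/(401710 + 96) = 1/401806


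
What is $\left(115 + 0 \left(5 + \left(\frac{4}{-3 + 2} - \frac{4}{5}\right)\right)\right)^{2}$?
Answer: $13225$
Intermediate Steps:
$\left(115 + 0 \left(5 + \left(\frac{4}{-3 + 2} - \frac{4}{5}\right)\right)\right)^{2} = \left(115 + 0 \left(5 + \left(\frac{4}{-1} - \frac{4}{5}\right)\right)\right)^{2} = \left(115 + 0 \left(5 + \left(4 \left(-1\right) - \frac{4}{5}\right)\right)\right)^{2} = \left(115 + 0 \left(5 - \frac{24}{5}\right)\right)^{2} = \left(115 + 0 \cdot \frac{1}{5}\right)^{2} = \left(115 + 0\right)^{2} = 115^{2} = 13225$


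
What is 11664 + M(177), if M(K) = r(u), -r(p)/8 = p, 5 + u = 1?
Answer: 11696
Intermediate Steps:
u = -4 (u = -5 + 1 = -4)
r(p) = -8*p
M(K) = 32 (M(K) = -8*(-4) = 32)
11664 + M(177) = 11664 + 32 = 11696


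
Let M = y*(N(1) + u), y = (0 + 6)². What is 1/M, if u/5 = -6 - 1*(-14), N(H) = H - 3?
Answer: 1/1368 ≈ 0.00073099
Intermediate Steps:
N(H) = -3 + H
y = 36 (y = 6² = 36)
u = 40 (u = 5*(-6 - 1*(-14)) = 5*(-6 + 14) = 5*8 = 40)
M = 1368 (M = 36*((-3 + 1) + 40) = 36*(-2 + 40) = 36*38 = 1368)
1/M = 1/1368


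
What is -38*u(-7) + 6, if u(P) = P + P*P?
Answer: -1590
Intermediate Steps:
u(P) = P + P²
-38*u(-7) + 6 = -(-266)*(1 - 7) + 6 = -(-266)*(-6) + 6 = -38*42 + 6 = -1596 + 6 = -1590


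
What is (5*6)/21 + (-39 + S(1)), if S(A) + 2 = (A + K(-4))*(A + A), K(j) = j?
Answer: -319/7 ≈ -45.571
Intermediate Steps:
S(A) = -2 + 2*A*(-4 + A) (S(A) = -2 + (A - 4)*(A + A) = -2 + (-4 + A)*(2*A) = -2 + 2*A*(-4 + A))
(5*6)/21 + (-39 + S(1)) = (5*6)/21 + (-39 + (-2 - 8*1 + 2*1²)) = 30*(1/21) + (-39 + (-2 - 8 + 2*1)) = 10/7 + (-39 + (-2 - 8 + 2)) = 10/7 + (-39 - 8) = 10/7 - 47 = -319/7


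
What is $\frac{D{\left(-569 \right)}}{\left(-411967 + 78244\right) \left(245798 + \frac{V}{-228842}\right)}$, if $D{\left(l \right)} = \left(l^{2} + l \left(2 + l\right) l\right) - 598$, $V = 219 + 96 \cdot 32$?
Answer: $\frac{13978380600936}{6257184176907625} \approx 0.002234$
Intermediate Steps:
$V = 3291$ ($V = 219 + 3072 = 3291$)
$D{\left(l \right)} = -598 + l^{2} + l^{2} \left(2 + l\right)$ ($D{\left(l \right)} = \left(l^{2} + l^{2} \left(2 + l\right)\right) - 598 = -598 + l^{2} + l^{2} \left(2 + l\right)$)
$\frac{D{\left(-569 \right)}}{\left(-411967 + 78244\right) \left(245798 + \frac{V}{-228842}\right)} = \frac{-598 + \left(-569\right)^{3} + 3 \left(-569\right)^{2}}{\left(-411967 + 78244\right) \left(245798 + \frac{3291}{-228842}\right)} = \frac{-598 - 184220009 + 3 \cdot 323761}{\left(-333723\right) \left(245798 + 3291 \left(- \frac{1}{228842}\right)\right)} = \frac{-598 - 184220009 + 971283}{\left(-333723\right) \left(245798 - \frac{3291}{228842}\right)} = - \frac{183249324}{\left(-333723\right) \frac{56248902625}{228842}} = - \frac{183249324}{- \frac{18771552530722875}{228842}} = \left(-183249324\right) \left(- \frac{228842}{18771552530722875}\right) = \frac{13978380600936}{6257184176907625}$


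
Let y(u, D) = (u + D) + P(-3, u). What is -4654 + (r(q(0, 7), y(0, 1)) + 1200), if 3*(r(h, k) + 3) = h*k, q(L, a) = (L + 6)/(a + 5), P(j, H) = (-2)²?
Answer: -20737/6 ≈ -3456.2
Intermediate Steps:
P(j, H) = 4
q(L, a) = (6 + L)/(5 + a)
y(u, D) = 4 + D + u (y(u, D) = (u + D) + 4 = (D + u) + 4 = 4 + D + u)
r(h, k) = -3 + h*k/3 (r(h, k) = -3 + (h*k)/3 = -3 + h*k/3)
-4654 + (r(q(0, 7), y(0, 1)) + 1200) = -4654 + ((-3 + ((6 + 0)/(5 + 7))*(4 + 1 + 0)/3) + 1200) = -4654 + ((-3 + (⅓)*(6/12)*5) + 1200) = -4654 + ((-3 + (⅓)*((1/12)*6)*5) + 1200) = -4654 + ((-3 + (⅓)*(½)*5) + 1200) = -4654 + ((-3 + ⅚) + 1200) = -4654 + (-13/6 + 1200) = -4654 + 7187/6 = -20737/6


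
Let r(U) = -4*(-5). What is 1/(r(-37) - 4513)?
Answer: -1/4493 ≈ -0.00022257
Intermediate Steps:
r(U) = 20
1/(r(-37) - 4513) = 1/(20 - 4513) = 1/(-4493) = -1/4493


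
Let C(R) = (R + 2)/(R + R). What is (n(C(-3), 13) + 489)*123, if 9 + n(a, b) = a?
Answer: 118121/2 ≈ 59061.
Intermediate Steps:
C(R) = (2 + R)/(2*R) (C(R) = (2 + R)/((2*R)) = (2 + R)*(1/(2*R)) = (2 + R)/(2*R))
n(a, b) = -9 + a
(n(C(-3), 13) + 489)*123 = ((-9 + (½)*(2 - 3)/(-3)) + 489)*123 = ((-9 + (½)*(-⅓)*(-1)) + 489)*123 = ((-9 + ⅙) + 489)*123 = (-53/6 + 489)*123 = (2881/6)*123 = 118121/2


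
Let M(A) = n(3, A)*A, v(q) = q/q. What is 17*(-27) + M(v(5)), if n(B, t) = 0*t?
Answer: -459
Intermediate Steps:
n(B, t) = 0
v(q) = 1
M(A) = 0 (M(A) = 0*A = 0)
17*(-27) + M(v(5)) = 17*(-27) + 0 = -459 + 0 = -459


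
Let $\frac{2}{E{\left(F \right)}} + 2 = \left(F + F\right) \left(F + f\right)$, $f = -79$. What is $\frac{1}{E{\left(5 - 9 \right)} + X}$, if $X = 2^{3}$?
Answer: $\frac{331}{2649} \approx 0.12495$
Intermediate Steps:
$E{\left(F \right)} = \frac{2}{-2 + 2 F \left(-79 + F\right)}$ ($E{\left(F \right)} = \frac{2}{-2 + \left(F + F\right) \left(F - 79\right)} = \frac{2}{-2 + 2 F \left(-79 + F\right)}$)
$X = 8$
$\frac{1}{E{\left(5 - 9 \right)} + X} = \frac{1}{\frac{1}{-1 + \left(5 - 9\right)^{2} - 79 \left(5 - 9\right)} + 8} = \frac{1}{\frac{1}{-1 + \left(-4\right)^{2} - -316} + 8} = \frac{1}{\frac{1}{-1 + 16 + 316} + 8} = \frac{1}{\frac{1}{331} + 8} = \frac{1}{\frac{2649}{331}} = \frac{331}{2649}$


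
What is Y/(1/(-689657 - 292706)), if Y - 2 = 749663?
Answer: -736443158395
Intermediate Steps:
Y = 749665 (Y = 2 + 749663 = 749665)
Y/(1/(-689657 - 292706)) = 749665/(1/(-689657 - 292706)) = 749665/(1/(-982363)) = 749665/(-1/982363) = 749665*(-982363) = -736443158395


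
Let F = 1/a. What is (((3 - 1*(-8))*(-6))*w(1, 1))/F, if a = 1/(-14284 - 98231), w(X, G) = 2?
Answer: 44/37505 ≈ 0.0011732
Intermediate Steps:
a = -1/112515 (a = 1/(-112515) = -1/112515 ≈ -8.8877e-6)
F = -112515 (F = 1/(-1/112515) = -112515)
(((3 - 1*(-8))*(-6))*w(1, 1))/F = (((3 - 1*(-8))*(-6))*2)/(-112515) = (((3 + 8)*(-6))*2)*(-1/112515) = ((11*(-6))*2)*(-1/112515) = -66*2*(-1/112515) = -132*(-1/112515) = 44/37505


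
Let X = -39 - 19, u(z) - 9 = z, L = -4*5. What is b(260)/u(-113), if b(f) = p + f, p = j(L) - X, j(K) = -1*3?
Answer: -315/104 ≈ -3.0288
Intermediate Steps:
L = -20
u(z) = 9 + z
X = -58
j(K) = -3
p = 55 (p = -3 - 1*(-58) = -3 + 58 = 55)
b(f) = 55 + f
b(260)/u(-113) = (55 + 260)/(9 - 113) = 315/(-104) = 315*(-1/104) = -315/104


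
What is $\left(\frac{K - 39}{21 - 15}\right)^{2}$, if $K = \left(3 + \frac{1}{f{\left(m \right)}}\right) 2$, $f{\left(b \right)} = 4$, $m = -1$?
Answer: $\frac{4225}{144} \approx 29.34$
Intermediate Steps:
$K = \frac{13}{2}$ ($K = \left(3 + \frac{1}{4}\right) 2 = \frac{13}{4} \cdot 2 = \frac{13}{2} \approx 6.5$)
$\left(\frac{K - 39}{21 - 15}\right)^{2} = \left(\frac{\frac{13}{2} - 39}{21 - 15}\right)^{2} = \left(- \frac{65}{2 \left(21 - 15\right)}\right)^{2} = \left(- \frac{65}{2 \cdot 6}\right)^{2} = \left(\left(- \frac{65}{2}\right) \frac{1}{6}\right)^{2} = \left(- \frac{65}{12}\right)^{2} = \frac{4225}{144}$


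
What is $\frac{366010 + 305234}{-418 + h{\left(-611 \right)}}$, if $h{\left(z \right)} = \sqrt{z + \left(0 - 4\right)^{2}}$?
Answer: $- \frac{280579992}{175319} - \frac{671244 i \sqrt{595}}{175319} \approx -1600.4 - 93.392 i$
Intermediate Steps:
$h{\left(z \right)} = \sqrt{16 + z}$ ($h{\left(z \right)} = \sqrt{z + \left(-4\right)^{2}} = \sqrt{z + 16} = \sqrt{16 + z}$)
$\frac{366010 + 305234}{-418 + h{\left(-611 \right)}} = \frac{366010 + 305234}{-418 + \sqrt{16 - 611}} = \frac{671244}{-418 + \sqrt{-595}} = \frac{671244}{-418 + i \sqrt{595}}$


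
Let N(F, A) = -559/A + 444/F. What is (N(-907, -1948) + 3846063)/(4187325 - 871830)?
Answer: 6795362208769/5857935923820 ≈ 1.1600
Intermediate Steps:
(N(-907, -1948) + 3846063)/(4187325 - 871830) = ((-559/(-1948) + 444/(-907)) + 3846063)/(4187325 - 871830) = ((-559*(-1/1948) + 444*(-1/907)) + 3846063)/3315495 = ((559/1948 - 444/907) + 3846063)*(1/3315495) = (-357899/1766836 + 3846063)*(1/3315495) = (6795362208769/1766836)*(1/3315495) = 6795362208769/5857935923820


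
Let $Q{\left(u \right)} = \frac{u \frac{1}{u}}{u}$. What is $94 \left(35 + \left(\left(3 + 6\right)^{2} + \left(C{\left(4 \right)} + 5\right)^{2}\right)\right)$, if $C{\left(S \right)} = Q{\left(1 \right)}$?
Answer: $14288$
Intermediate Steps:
$Q{\left(u \right)} = \frac{1}{u}$ ($Q{\left(u \right)} = 1 \frac{1}{u} = \frac{1}{u}$)
$C{\left(S \right)} = 1$ ($C{\left(S \right)} = 1^{-1} = 1$)
$94 \left(35 + \left(\left(3 + 6\right)^{2} + \left(C{\left(4 \right)} + 5\right)^{2}\right)\right) = 94 \left(35 + \left(\left(3 + 6\right)^{2} + \left(1 + 5\right)^{2}\right)\right) = 94 \left(35 + \left(9^{2} + 6^{2}\right)\right) = 94 \left(35 + \left(81 + 36\right)\right) = 94 \left(35 + 117\right) = 94 \cdot 152 = 14288$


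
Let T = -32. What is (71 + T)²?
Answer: 1521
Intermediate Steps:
(71 + T)² = (71 - 32)² = 39² = 1521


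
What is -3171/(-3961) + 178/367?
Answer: 1868815/1453687 ≈ 1.2856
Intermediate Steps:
-3171/(-3961) + 178/367 = -3171*(-1/3961) + 178*(1/367) = 3171/3961 + 178/367 = 1868815/1453687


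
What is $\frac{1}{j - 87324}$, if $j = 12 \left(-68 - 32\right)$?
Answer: $- \frac{1}{88524} \approx -1.1296 \cdot 10^{-5}$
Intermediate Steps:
$j = -1200$ ($j = 12 \left(-100\right) = -1200$)
$\frac{1}{j - 87324} = \frac{1}{-1200 - 87324} = \frac{1}{-88524} = - \frac{1}{88524}$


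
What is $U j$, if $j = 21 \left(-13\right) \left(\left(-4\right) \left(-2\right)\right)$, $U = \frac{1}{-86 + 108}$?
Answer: $- \frac{1092}{11} \approx -99.273$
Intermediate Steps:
$U = \frac{1}{22} \approx 0.045455$
$j = -2184$ ($j = \left(-273\right) 8 = -2184$)
$U j = \frac{1}{22} \left(-2184\right) = - \frac{1092}{11}$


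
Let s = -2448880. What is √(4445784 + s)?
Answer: 26*√2954 ≈ 1413.1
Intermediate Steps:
√(4445784 + s) = √(4445784 - 2448880) = √1996904 = 26*√2954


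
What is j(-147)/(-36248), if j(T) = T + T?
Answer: 147/18124 ≈ 0.0081108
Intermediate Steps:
j(T) = 2*T
j(-147)/(-36248) = (2*(-147))/(-36248) = -294*(-1/36248) = 147/18124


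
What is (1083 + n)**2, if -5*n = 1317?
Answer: 16793604/25 ≈ 6.7174e+5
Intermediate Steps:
n = -1317/5 (n = -1/5*1317 = -1317/5 ≈ -263.40)
(1083 + n)**2 = (1083 - 1317/5)**2 = (4098/5)**2 = 16793604/25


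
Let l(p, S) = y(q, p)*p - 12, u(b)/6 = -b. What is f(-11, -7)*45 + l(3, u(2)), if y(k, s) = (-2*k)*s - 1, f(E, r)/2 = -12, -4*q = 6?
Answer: -1068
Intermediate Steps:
q = -3/2 (q = -¼*6 = -3/2 ≈ -1.5000)
f(E, r) = -24 (f(E, r) = 2*(-12) = -24)
u(b) = -6*b (u(b) = 6*(-b) = -6*b)
y(k, s) = -1 - 2*k*s (y(k, s) = -2*k*s - 1 = -1 - 2*k*s)
l(p, S) = -12 + p*(-1 + 3*p) (l(p, S) = (-1 - 2*(-3/2)*p)*p - 12 = (-1 + 3*p)*p - 12 = p*(-1 + 3*p) - 12 = -12 + p*(-1 + 3*p))
f(-11, -7)*45 + l(3, u(2)) = -24*45 + (-12 + 3*(-1 + 3*3)) = -1080 + (-12 + 3*(-1 + 9)) = -1080 + (-12 + 3*8) = -1080 + (-12 + 24) = -1080 + 12 = -1068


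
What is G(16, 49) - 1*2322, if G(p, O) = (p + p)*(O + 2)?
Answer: -690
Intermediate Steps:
G(p, O) = 2*p*(2 + O) (G(p, O) = (2*p)*(2 + O) = 2*p*(2 + O))
G(16, 49) - 1*2322 = 2*16*(2 + 49) - 1*2322 = 2*16*51 - 2322 = 1632 - 2322 = -690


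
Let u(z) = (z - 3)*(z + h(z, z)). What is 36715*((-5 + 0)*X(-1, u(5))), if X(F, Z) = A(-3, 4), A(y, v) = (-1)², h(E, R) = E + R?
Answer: -183575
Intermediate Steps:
u(z) = 3*z*(-3 + z) (u(z) = (z - 3)*(z + (z + z)) = (-3 + z)*(z + 2*z) = (-3 + z)*(3*z) = 3*z*(-3 + z))
A(y, v) = 1
X(F, Z) = 1
36715*((-5 + 0)*X(-1, u(5))) = 36715*((-5 + 0)*1) = 36715*(-5*1) = 36715*(-5) = -183575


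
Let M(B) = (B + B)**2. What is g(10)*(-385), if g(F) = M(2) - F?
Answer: -2310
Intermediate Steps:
M(B) = 4*B**2 (M(B) = (2*B)**2 = 4*B**2)
g(F) = 16 - F (g(F) = 4*2**2 - F = 4*4 - F = 16 - F)
g(10)*(-385) = (16 - 1*10)*(-385) = (16 - 10)*(-385) = 6*(-385) = -2310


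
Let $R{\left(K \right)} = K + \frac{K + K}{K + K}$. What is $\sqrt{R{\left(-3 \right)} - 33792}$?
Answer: $i \sqrt{33794} \approx 183.83 i$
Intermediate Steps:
$R{\left(K \right)} = 1 + K$ ($R{\left(K \right)} = K + \frac{2 K}{2 K} = K + 2 K \frac{1}{2 K} = K + 1 = 1 + K$)
$\sqrt{R{\left(-3 \right)} - 33792} = \sqrt{\left(1 - 3\right) - 33792} = \sqrt{-2 - 33792} = \sqrt{-33794} = i \sqrt{33794}$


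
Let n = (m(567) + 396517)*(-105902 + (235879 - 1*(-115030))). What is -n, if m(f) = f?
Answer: -97288359588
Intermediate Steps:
n = 97288359588 (n = (567 + 396517)*(-105902 + (235879 - 1*(-115030))) = 397084*(-105902 + (235879 + 115030)) = 397084*(-105902 + 350909) = 397084*245007 = 97288359588)
-n = -1*97288359588 = -97288359588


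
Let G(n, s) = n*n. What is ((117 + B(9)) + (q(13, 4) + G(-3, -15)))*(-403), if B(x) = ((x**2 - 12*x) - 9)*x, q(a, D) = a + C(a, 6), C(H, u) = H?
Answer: 69316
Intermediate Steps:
G(n, s) = n**2
q(a, D) = 2*a (q(a, D) = a + a = 2*a)
B(x) = x*(-9 + x**2 - 12*x) (B(x) = (-9 + x**2 - 12*x)*x = x*(-9 + x**2 - 12*x))
((117 + B(9)) + (q(13, 4) + G(-3, -15)))*(-403) = ((117 + 9*(-9 + 9**2 - 12*9)) + (2*13 + (-3)**2))*(-403) = ((117 + 9*(-9 + 81 - 108)) + (26 + 9))*(-403) = ((117 + 9*(-36)) + 35)*(-403) = ((117 - 324) + 35)*(-403) = (-207 + 35)*(-403) = -172*(-403) = 69316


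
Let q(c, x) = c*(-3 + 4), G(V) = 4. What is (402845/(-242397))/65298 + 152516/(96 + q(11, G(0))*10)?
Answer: 52478894778431/70882089066 ≈ 740.37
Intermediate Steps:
q(c, x) = c (q(c, x) = c*1 = c)
(402845/(-242397))/65298 + 152516/(96 + q(11, G(0))*10) = (402845/(-242397))/65298 + 152516/(96 + 11*10) = (402845*(-1/242397))*(1/65298) + 152516/(96 + 110) = -17515/10539*1/65298 + 152516/206 = -17515/688175622 + 152516*(1/206) = -17515/688175622 + 76258/103 = 52478894778431/70882089066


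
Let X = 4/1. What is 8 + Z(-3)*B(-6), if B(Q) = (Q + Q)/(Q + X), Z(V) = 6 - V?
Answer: 62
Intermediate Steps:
X = 4 (X = 4*1 = 4)
B(Q) = 2*Q/(4 + Q) (B(Q) = (Q + Q)/(Q + 4) = (2*Q)/(4 + Q) = 2*Q/(4 + Q))
8 + Z(-3)*B(-6) = 8 + (6 - 1*(-3))*(2*(-6)/(4 - 6)) = 8 + (6 + 3)*(2*(-6)/(-2)) = 8 + 9*(2*(-6)*(-½)) = 8 + 9*6 = 8 + 54 = 62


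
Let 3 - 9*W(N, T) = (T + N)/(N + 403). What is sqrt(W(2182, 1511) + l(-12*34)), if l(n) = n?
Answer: I*sqrt(24526629930)/7755 ≈ 20.195*I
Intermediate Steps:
W(N, T) = 1/3 - (N + T)/(9*(403 + N)) (W(N, T) = 1/3 - (T + N)/(9*(N + 403)) = 1/3 - (N + T)/(9*(403 + N)))
sqrt(W(2182, 1511) + l(-12*34)) = sqrt((1209 - 1*1511 + 2*2182)/(9*(403 + 2182)) - 12*34) = sqrt((1/9)*(1209 - 1511 + 4364)/2585 - 408) = sqrt((1/9)*(1/2585)*4062 - 408) = sqrt(1354/7755 - 408) = sqrt(-3162686/7755) = I*sqrt(24526629930)/7755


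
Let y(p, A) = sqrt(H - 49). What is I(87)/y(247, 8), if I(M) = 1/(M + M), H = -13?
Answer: -I*sqrt(62)/10788 ≈ -0.00072989*I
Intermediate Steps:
y(p, A) = I*sqrt(62) (y(p, A) = sqrt(-13 - 49) = sqrt(-62) = I*sqrt(62))
I(M) = 1/(2*M)
I(87)/y(247, 8) = ((1/2)/87)/((I*sqrt(62))) = ((1/2)*(1/87))*(-I*sqrt(62)/62) = (-I*sqrt(62)/62)/174 = -I*sqrt(62)/10788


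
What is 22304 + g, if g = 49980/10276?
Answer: 8187353/367 ≈ 22309.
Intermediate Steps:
g = 1785/367 (g = 49980*(1/10276) = 1785/367 ≈ 4.8638)
22304 + g = 22304 + 1785/367 = 8187353/367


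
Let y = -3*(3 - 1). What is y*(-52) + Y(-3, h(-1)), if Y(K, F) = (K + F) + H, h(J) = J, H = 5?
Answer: 313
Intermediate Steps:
y = -6 (y = -3*2 = -6)
Y(K, F) = 5 + F + K (Y(K, F) = (K + F) + 5 = (F + K) + 5 = 5 + F + K)
y*(-52) + Y(-3, h(-1)) = -6*(-52) + (5 - 1 - 3) = 312 + 1 = 313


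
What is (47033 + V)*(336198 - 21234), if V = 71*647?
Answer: 29282203080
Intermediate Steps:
V = 45937
(47033 + V)*(336198 - 21234) = (47033 + 45937)*(336198 - 21234) = 92970*314964 = 29282203080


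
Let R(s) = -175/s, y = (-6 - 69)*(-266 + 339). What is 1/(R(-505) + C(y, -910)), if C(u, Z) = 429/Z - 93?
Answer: -7070/658393 ≈ -0.010738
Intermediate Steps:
y = -5475 (y = -75*73 = -5475)
C(u, Z) = -93 + 429/Z
1/(R(-505) + C(y, -910)) = 1/(-175/(-505) + (-93 + 429/(-910))) = 1/(-175*(-1/505) + (-93 + 429*(-1/910))) = 1/(35/101 + (-93 - 33/70)) = 1/(35/101 - 6543/70) = 1/(-658393/7070) = -7070/658393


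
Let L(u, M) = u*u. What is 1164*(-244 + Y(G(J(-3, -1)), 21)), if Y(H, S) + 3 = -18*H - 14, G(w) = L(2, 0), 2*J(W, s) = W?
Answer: -387612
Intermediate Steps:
L(u, M) = u**2
J(W, s) = W/2
G(w) = 4 (G(w) = 2**2 = 4)
Y(H, S) = -17 - 18*H (Y(H, S) = -3 + (-18*H - 14) = -3 + (-14 - 18*H) = -17 - 18*H)
1164*(-244 + Y(G(J(-3, -1)), 21)) = 1164*(-244 + (-17 - 18*4)) = 1164*(-244 + (-17 - 72)) = 1164*(-244 - 89) = 1164*(-333) = -387612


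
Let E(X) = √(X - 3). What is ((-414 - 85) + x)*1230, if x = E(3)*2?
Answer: -613770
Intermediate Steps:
E(X) = √(-3 + X)
x = 0 (x = √(-3 + 3)*2 = √0*2 = 0*2 = 0)
((-414 - 85) + x)*1230 = ((-414 - 85) + 0)*1230 = (-499 + 0)*1230 = -499*1230 = -613770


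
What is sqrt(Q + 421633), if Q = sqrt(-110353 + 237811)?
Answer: sqrt(421633 + 3*sqrt(14162)) ≈ 649.61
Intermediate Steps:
Q = 3*sqrt(14162) (Q = sqrt(127458) = 3*sqrt(14162) ≈ 357.01)
sqrt(Q + 421633) = sqrt(3*sqrt(14162) + 421633) = sqrt(421633 + 3*sqrt(14162))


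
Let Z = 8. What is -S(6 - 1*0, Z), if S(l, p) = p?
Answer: -8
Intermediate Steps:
-S(6 - 1*0, Z) = -1*8 = -8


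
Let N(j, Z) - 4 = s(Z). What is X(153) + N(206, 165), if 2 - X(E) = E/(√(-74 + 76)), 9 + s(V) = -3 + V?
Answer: 159 - 153*√2/2 ≈ 50.813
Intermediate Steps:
s(V) = -12 + V (s(V) = -9 + (-3 + V) = -12 + V)
N(j, Z) = -8 + Z (N(j, Z) = 4 + (-12 + Z) = -8 + Z)
X(E) = 2 - E*√2/2 (X(E) = 2 - E/(√(-74 + 76)) = 2 - E/(√2) = 2 - E*√2/2)
X(153) + N(206, 165) = (2 - ½*153*√2) + (-8 + 165) = (2 - 153*√2/2) + 157 = 159 - 153*√2/2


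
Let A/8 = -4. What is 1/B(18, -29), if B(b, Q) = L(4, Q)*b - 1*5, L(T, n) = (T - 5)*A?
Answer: 1/571 ≈ 0.0017513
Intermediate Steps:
A = -32 (A = 8*(-4) = -32)
L(T, n) = 160 - 32*T (L(T, n) = (T - 5)*(-32) = (-5 + T)*(-32) = 160 - 32*T)
B(b, Q) = -5 + 32*b (B(b, Q) = (160 - 32*4)*b - 1*5 = (160 - 128)*b - 5 = 32*b - 5 = -5 + 32*b)
1/B(18, -29) = 1/(-5 + 32*18) = 1/(-5 + 576) = 1/571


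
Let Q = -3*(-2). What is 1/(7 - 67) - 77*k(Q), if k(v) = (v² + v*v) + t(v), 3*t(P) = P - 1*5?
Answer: -334181/60 ≈ -5569.7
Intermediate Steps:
t(P) = -5/3 + P/3 (t(P) = (P - 1*5)/3 = (P - 5)/3 = (-5 + P)/3 = -5/3 + P/3)
Q = 6
k(v) = -5/3 + 2*v² + v/3 (k(v) = (v² + v*v) + (-5/3 + v/3) = (v² + v²) + (-5/3 + v/3) = 2*v² + (-5/3 + v/3) = -5/3 + 2*v² + v/3)
1/(7 - 67) - 77*k(Q) = 1/(7 - 67) - 77*(-5/3 + 2*6² + (⅓)*6) = 1/(-60) - 77*(-5/3 + 2*36 + 2) = -1/60 - 77*(-5/3 + 72 + 2) = -1/60 - 77*217/3 = -1/60 - 16709/3 = -334181/60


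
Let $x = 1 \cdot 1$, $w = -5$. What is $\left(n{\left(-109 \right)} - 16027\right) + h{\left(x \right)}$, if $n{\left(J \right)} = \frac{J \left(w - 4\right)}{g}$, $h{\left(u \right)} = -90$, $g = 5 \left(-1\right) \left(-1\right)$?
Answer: $- \frac{79604}{5} \approx -15921.0$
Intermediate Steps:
$x = 1$
$g = 5$ ($g = \left(-5\right) \left(-1\right) = 5$)
$n{\left(J \right)} = - \frac{9 J}{5}$ ($n{\left(J \right)} = \frac{J \left(-5 - 4\right)}{5} = J \left(-9\right) \frac{1}{5} = - 9 J \frac{1}{5} = - \frac{9 J}{5}$)
$\left(n{\left(-109 \right)} - 16027\right) + h{\left(x \right)} = \left(\left(- \frac{9}{5}\right) \left(-109\right) - 16027\right) - 90 = \left(\frac{981}{5} - 16027\right) - 90 = - \frac{79154}{5} - 90 = - \frac{79604}{5}$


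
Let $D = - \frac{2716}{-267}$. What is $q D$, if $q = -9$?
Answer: $- \frac{8148}{89} \approx -91.551$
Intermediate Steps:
$D = \frac{2716}{267}$ ($D = \left(-2716\right) \left(- \frac{1}{267}\right) = \frac{2716}{267} \approx 10.172$)
$q D = \left(-9\right) \frac{2716}{267} = - \frac{8148}{89}$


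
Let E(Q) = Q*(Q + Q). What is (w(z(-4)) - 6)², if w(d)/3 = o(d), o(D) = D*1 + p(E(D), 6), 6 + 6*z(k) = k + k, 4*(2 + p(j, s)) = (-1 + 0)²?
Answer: 5329/16 ≈ 333.06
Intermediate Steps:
E(Q) = 2*Q² (E(Q) = Q*(2*Q) = 2*Q²)
p(j, s) = -7/4 (p(j, s) = -2 + (-1 + 0)²/4 = -2 + (¼)*(-1)² = -2 + (¼)*1 = -2 + ¼ = -7/4)
z(k) = -1 + k/3 (z(k) = -1 + (k + k)/6 = -1 + (2*k)/6 = -1 + k/3)
o(D) = -7/4 + D (o(D) = D*1 - 7/4 = D - 7/4 = -7/4 + D)
w(d) = -21/4 + 3*d (w(d) = 3*(-7/4 + d) = -21/4 + 3*d)
(w(z(-4)) - 6)² = ((-21/4 + 3*(-1 + (⅓)*(-4))) - 6)² = ((-21/4 + 3*(-1 - 4/3)) - 6)² = ((-21/4 + 3*(-7/3)) - 6)² = ((-21/4 - 7) - 6)² = (-49/4 - 6)² = (-73/4)² = 5329/16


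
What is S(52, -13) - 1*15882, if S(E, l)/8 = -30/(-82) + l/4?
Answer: -652108/41 ≈ -15905.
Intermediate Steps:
S(E, l) = 120/41 + 2*l (S(E, l) = 8*(-30/(-82) + l/4) = 8*(-30*(-1/82) + l*(1/4)) = 8*(15/41 + l/4) = 120/41 + 2*l)
S(52, -13) - 1*15882 = (120/41 + 2*(-13)) - 1*15882 = (120/41 - 26) - 15882 = -946/41 - 15882 = -652108/41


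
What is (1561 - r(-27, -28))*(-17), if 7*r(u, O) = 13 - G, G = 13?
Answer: -26537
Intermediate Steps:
r(u, O) = 0 (r(u, O) = (13 - 1*13)/7 = (13 - 13)/7 = (⅐)*0 = 0)
(1561 - r(-27, -28))*(-17) = (1561 - 1*0)*(-17) = (1561 + 0)*(-17) = 1561*(-17) = -26537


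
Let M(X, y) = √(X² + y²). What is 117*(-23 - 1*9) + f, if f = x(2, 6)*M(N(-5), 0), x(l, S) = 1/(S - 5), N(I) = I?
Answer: -3739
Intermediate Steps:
x(l, S) = 1/(-5 + S)
f = 5 (f = √((-5)² + 0²)/(-5 + 6) = √(25 + 0)/1 = 1*√25 = 1*5 = 5)
117*(-23 - 1*9) + f = 117*(-23 - 1*9) + 5 = 117*(-23 - 9) + 5 = 117*(-32) + 5 = -3744 + 5 = -3739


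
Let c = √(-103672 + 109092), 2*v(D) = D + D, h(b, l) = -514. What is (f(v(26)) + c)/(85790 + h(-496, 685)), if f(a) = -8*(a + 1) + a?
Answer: -95/42638 + √1355/42638 ≈ -0.0013647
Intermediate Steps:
v(D) = D (v(D) = (D + D)/2 = (2*D)/2 = D)
c = 2*√1355 (c = √5420 = 2*√1355 ≈ 73.621)
f(a) = -8 - 7*a (f(a) = -8*(1 + a) + a = (-8 - 8*a) + a = -8 - 7*a)
(f(v(26)) + c)/(85790 + h(-496, 685)) = ((-8 - 7*26) + 2*√1355)/(85790 - 514) = ((-8 - 182) + 2*√1355)/85276 = (-190 + 2*√1355)*(1/85276) = -95/42638 + √1355/42638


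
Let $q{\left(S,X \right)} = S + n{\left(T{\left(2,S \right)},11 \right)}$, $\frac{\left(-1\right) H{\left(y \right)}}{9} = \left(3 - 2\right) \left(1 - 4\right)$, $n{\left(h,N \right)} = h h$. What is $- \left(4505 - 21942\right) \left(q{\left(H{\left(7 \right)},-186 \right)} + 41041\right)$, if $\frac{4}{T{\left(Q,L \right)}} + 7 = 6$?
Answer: $716381708$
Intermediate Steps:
$T{\left(Q,L \right)} = -4$ ($T{\left(Q,L \right)} = \frac{4}{-7 + 6} = \frac{4}{-1} = 4 \left(-1\right) = -4$)
$n{\left(h,N \right)} = h^{2}$
$H{\left(y \right)} = 27$ ($H{\left(y \right)} = - 9 \left(3 - 2\right) \left(1 - 4\right) = - 9 \cdot 1 \left(-3\right) = \left(-9\right) \left(-3\right) = 27$)
$q{\left(S,X \right)} = 16 + S$ ($q{\left(S,X \right)} = S + \left(-4\right)^{2} = S + 16 = 16 + S$)
$- \left(4505 - 21942\right) \left(q{\left(H{\left(7 \right)},-186 \right)} + 41041\right) = - \left(4505 - 21942\right) \left(\left(16 + 27\right) + 41041\right) = - \left(-17437\right) \left(43 + 41041\right) = - \left(-17437\right) 41084 = \left(-1\right) \left(-716381708\right) = 716381708$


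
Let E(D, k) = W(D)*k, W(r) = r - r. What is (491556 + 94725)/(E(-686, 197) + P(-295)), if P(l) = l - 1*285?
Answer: -586281/580 ≈ -1010.8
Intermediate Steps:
W(r) = 0
E(D, k) = 0 (E(D, k) = 0*k = 0)
P(l) = -285 + l (P(l) = l - 285 = -285 + l)
(491556 + 94725)/(E(-686, 197) + P(-295)) = (491556 + 94725)/(0 + (-285 - 295)) = 586281/(0 - 580) = 586281/(-580) = 586281*(-1/580) = -586281/580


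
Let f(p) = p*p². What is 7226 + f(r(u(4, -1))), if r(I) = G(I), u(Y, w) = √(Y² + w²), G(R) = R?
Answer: 7226 + 17*√17 ≈ 7296.1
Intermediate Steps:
r(I) = I
f(p) = p³
7226 + f(r(u(4, -1))) = 7226 + (√(4² + (-1)²))³ = 7226 + (√(16 + 1))³ = 7226 + (√17)³ = 7226 + 17*√17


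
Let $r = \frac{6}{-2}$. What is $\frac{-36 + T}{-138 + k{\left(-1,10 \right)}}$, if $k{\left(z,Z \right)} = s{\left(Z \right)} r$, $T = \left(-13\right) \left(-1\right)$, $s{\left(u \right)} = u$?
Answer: $\frac{23}{168} \approx 0.1369$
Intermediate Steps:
$r = -3$ ($r = 6 \left(- \frac{1}{2}\right) = -3$)
$T = 13$
$k{\left(z,Z \right)} = - 3 Z$ ($k{\left(z,Z \right)} = Z \left(-3\right) = - 3 Z$)
$\frac{-36 + T}{-138 + k{\left(-1,10 \right)}} = \frac{-36 + 13}{-138 - 30} = - \frac{23}{-138 - 30} = - \frac{23}{-168} = \left(-23\right) \left(- \frac{1}{168}\right) = \frac{23}{168}$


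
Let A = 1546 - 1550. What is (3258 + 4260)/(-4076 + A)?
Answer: -1253/680 ≈ -1.8426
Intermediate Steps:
A = -4
(3258 + 4260)/(-4076 + A) = (3258 + 4260)/(-4076 - 4) = 7518/(-4080) = 7518*(-1/4080) = -1253/680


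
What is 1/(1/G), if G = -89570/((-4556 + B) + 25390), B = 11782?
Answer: -44785/16308 ≈ -2.7462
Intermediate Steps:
G = -44785/16308 (G = -89570/((-4556 + 11782) + 25390) = -89570/(7226 + 25390) = -89570/32616 = -89570*1/32616 = -44785/16308 ≈ -2.7462)
1/(1/G) = 1/(1/(-44785/16308)) = 1/(-16308/44785) = -44785/16308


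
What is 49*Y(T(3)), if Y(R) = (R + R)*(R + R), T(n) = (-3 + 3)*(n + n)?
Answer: 0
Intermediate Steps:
T(n) = 0 (T(n) = 0*(2*n) = 0)
Y(R) = 4*R² (Y(R) = (2*R)*(2*R) = 4*R²)
49*Y(T(3)) = 49*(4*0²) = 49*(4*0) = 49*0 = 0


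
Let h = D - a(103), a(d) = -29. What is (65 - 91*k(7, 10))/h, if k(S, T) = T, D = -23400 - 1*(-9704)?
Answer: 845/13667 ≈ 0.061828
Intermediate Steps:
D = -13696 (D = -23400 + 9704 = -13696)
h = -13667 (h = -13696 - 1*(-29) = -13696 + 29 = -13667)
(65 - 91*k(7, 10))/h = (65 - 91*10)/(-13667) = (65 - 910)*(-1/13667) = -845*(-1/13667) = 845/13667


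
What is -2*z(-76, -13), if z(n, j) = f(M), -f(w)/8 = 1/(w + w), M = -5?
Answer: -8/5 ≈ -1.6000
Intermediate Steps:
f(w) = -4/w (f(w) = -8/(w + w) = -8*1/(2*w) = -4/w)
z(n, j) = ⅘ (z(n, j) = -4/(-5) = -4*(-⅕) = ⅘)
-2*z(-76, -13) = -2*⅘ = -8/5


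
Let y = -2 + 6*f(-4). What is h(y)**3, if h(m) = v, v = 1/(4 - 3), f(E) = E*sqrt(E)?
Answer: 1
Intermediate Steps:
f(E) = E**(3/2)
v = 1 (v = 1/1 = 1)
y = -2 - 48*I (y = -2 + 6*(-4)**(3/2) = -2 + 6*(-8*I) = -2 - 48*I ≈ -2.0 - 48.0*I)
h(m) = 1
h(y)**3 = 1**3 = 1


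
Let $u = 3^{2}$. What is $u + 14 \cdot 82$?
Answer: $1157$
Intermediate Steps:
$u = 9$
$u + 14 \cdot 82 = 9 + 14 \cdot 82 = 9 + 1148 = 1157$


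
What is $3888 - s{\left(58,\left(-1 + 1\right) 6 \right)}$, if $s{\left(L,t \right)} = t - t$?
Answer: $3888$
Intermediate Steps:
$s{\left(L,t \right)} = 0$
$3888 - s{\left(58,\left(-1 + 1\right) 6 \right)} = 3888 - 0 = 3888 + 0 = 3888$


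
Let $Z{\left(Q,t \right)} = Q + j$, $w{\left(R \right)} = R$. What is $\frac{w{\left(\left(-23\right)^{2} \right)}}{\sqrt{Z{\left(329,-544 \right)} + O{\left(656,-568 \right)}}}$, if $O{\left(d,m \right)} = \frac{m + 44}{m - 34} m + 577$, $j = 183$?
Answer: $\frac{529 \sqrt{53870873}}{178973} \approx 21.694$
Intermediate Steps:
$O{\left(d,m \right)} = 577 + \frac{m \left(44 + m\right)}{-34 + m}$ ($O{\left(d,m \right)} = \frac{44 + m}{-34 + m} m + 577 = \frac{m \left(44 + m\right)}{-34 + m} + 577 = 577 + \frac{m \left(44 + m\right)}{-34 + m}$)
$Z{\left(Q,t \right)} = 183 + Q$ ($Z{\left(Q,t \right)} = Q + 183 = 183 + Q$)
$\frac{w{\left(\left(-23\right)^{2} \right)}}{\sqrt{Z{\left(329,-544 \right)} + O{\left(656,-568 \right)}}} = \frac{\left(-23\right)^{2}}{\sqrt{\left(183 + 329\right) + \frac{-19618 + \left(-568\right)^{2} + 621 \left(-568\right)}{-34 - 568}}} = \frac{529}{\sqrt{512 + \frac{-19618 + 322624 - 352728}{-602}}} = \frac{529}{\sqrt{512 - - \frac{24861}{301}}} = \frac{529}{\sqrt{512 + \frac{24861}{301}}} = \frac{529}{\sqrt{\frac{178973}{301}}} = \frac{529}{\frac{1}{301} \sqrt{53870873}} = 529 \frac{\sqrt{53870873}}{178973} = \frac{529 \sqrt{53870873}}{178973}$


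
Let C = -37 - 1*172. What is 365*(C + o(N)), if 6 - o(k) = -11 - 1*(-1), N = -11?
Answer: -70445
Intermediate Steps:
o(k) = 16 (o(k) = 6 - (-11 - 1*(-1)) = 6 - (-11 + 1) = 6 - 1*(-10) = 6 + 10 = 16)
C = -209 (C = -37 - 172 = -209)
365*(C + o(N)) = 365*(-209 + 16) = 365*(-193) = -70445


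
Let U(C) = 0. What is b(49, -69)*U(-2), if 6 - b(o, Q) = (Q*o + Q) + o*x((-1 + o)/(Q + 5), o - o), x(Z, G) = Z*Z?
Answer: 0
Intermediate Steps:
x(Z, G) = Z**2
b(o, Q) = 6 - Q - Q*o - o*(-1 + o)**2/(5 + Q)**2 (b(o, Q) = 6 - ((Q*o + Q) + o*((-1 + o)/(Q + 5))**2) = 6 - ((Q + Q*o) + o*((-1 + o)/(5 + Q))**2) = 6 - ((Q + Q*o) + o*((-1 + o)**2/(5 + Q)**2)) = 6 - ((Q + Q*o) + o*(-1 + o)**2/(5 + Q)**2) = 6 - (Q + Q*o + o*(-1 + o)**2/(5 + Q)**2) = 6 + (-Q - Q*o - o*(-1 + o)**2/(5 + Q)**2) = 6 - Q - Q*o - o*(-1 + o)**2/(5 + Q)**2)
b(49, -69)*U(-2) = (6 - 1*(-69) - 1*(-69)*49 - 1*49*(-1 + 49)**2/(5 - 69)**2)*0 = (6 + 69 + 3381 - 1*49*48**2/(-64)**2)*0 = (6 + 69 + 3381 - 1*49*2304*1/4096)*0 = (6 + 69 + 3381 - 441/16)*0 = (54855/16)*0 = 0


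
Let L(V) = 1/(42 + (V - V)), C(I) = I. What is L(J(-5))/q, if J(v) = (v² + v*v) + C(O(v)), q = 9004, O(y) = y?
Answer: 1/378168 ≈ 2.6443e-6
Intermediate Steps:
J(v) = v + 2*v² (J(v) = (v² + v*v) + v = (v² + v²) + v = 2*v² + v = v + 2*v²)
L(V) = 1/42 (L(V) = 1/(42 + 0) = 1/42)
L(J(-5))/q = (1/42)/9004 = (1/42)*(1/9004) = 1/378168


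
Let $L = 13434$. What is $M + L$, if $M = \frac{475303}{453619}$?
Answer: $\frac{6094392949}{453619} \approx 13435.0$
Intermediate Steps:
$M = \frac{475303}{453619}$ ($M = 475303 \cdot \frac{1}{453619} = \frac{475303}{453619} \approx 1.0478$)
$M + L = \frac{475303}{453619} + 13434 = \frac{6094392949}{453619}$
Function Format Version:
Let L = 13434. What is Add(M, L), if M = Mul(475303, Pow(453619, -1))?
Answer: Rational(6094392949, 453619) ≈ 13435.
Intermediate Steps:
M = Rational(475303, 453619) (M = Mul(475303, Rational(1, 453619)) = Rational(475303, 453619) ≈ 1.0478)
Add(M, L) = Add(Rational(475303, 453619), 13434) = Rational(6094392949, 453619)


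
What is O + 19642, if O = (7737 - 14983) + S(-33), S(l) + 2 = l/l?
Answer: 12395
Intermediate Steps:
S(l) = -1 (S(l) = -2 + l/l = -2 + 1 = -1)
O = -7247 (O = (7737 - 14983) - 1 = -7246 - 1 = -7247)
O + 19642 = -7247 + 19642 = 12395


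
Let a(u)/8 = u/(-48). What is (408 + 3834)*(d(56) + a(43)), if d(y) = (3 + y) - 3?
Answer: 207151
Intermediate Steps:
a(u) = -u/6 (a(u) = 8*(u/(-48)) = 8*(u*(-1/48)) = 8*(-u/48) = -u/6)
d(y) = y
(408 + 3834)*(d(56) + a(43)) = (408 + 3834)*(56 - ⅙*43) = 4242*(56 - 43/6) = 4242*(293/6) = 207151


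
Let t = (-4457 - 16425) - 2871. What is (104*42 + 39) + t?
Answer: -19346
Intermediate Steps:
t = -23753 (t = -20882 - 2871 = -23753)
(104*42 + 39) + t = (104*42 + 39) - 23753 = (4368 + 39) - 23753 = 4407 - 23753 = -19346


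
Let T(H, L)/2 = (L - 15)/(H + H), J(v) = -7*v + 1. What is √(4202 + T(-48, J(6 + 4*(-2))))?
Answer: √4202 ≈ 64.823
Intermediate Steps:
J(v) = 1 - 7*v
T(H, L) = (-15 + L)/H (T(H, L) = 2*((L - 15)/(H + H)) = 2*((-15 + L)/((2*H))) = 2*((-15 + L)*(1/(2*H))) = 2*((-15 + L)/(2*H)) = (-15 + L)/H)
√(4202 + T(-48, J(6 + 4*(-2)))) = √(4202 + (-15 + (1 - 7*(6 + 4*(-2))))/(-48)) = √(4202 - (-15 + (1 - 7*(6 - 8)))/48) = √(4202 - (-15 + (1 - 7*(-2)))/48) = √(4202 - (-15 + (1 + 14))/48) = √(4202 - (-15 + 15)/48) = √(4202 - 1/48*0) = √(4202 + 0) = √4202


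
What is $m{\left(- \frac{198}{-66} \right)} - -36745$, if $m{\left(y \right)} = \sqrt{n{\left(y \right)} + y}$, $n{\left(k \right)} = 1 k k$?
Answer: $36745 + 2 \sqrt{3} \approx 36748.0$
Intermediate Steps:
$n{\left(k \right)} = k^{2}$ ($n{\left(k \right)} = k k = k^{2}$)
$m{\left(y \right)} = \sqrt{y + y^{2}}$ ($m{\left(y \right)} = \sqrt{y^{2} + y} = \sqrt{y + y^{2}}$)
$m{\left(- \frac{198}{-66} \right)} - -36745 = \sqrt{- \frac{198}{-66} \left(1 - \frac{198}{-66}\right)} - -36745 = \sqrt{\left(-198\right) \left(- \frac{1}{66}\right) \left(1 - -3\right)} + 36745 = \sqrt{3 \left(1 + 3\right)} + 36745 = \sqrt{3 \cdot 4} + 36745 = \sqrt{12} + 36745 = 2 \sqrt{3} + 36745 = 36745 + 2 \sqrt{3}$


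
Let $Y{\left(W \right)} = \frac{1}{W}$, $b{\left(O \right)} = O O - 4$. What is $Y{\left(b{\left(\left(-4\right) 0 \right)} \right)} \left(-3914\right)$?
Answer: $\frac{1957}{2} \approx 978.5$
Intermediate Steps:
$b{\left(O \right)} = -4 + O^{2}$ ($b{\left(O \right)} = O^{2} - 4 = -4 + O^{2}$)
$Y{\left(b{\left(\left(-4\right) 0 \right)} \right)} \left(-3914\right) = \frac{1}{-4 + \left(\left(-4\right) 0\right)^{2}} \left(-3914\right) = \frac{1}{-4 + 0^{2}} \left(-3914\right) = \frac{1}{-4 + 0} \left(-3914\right) = \frac{1}{-4} \left(-3914\right) = \left(- \frac{1}{4}\right) \left(-3914\right) = \frac{1957}{2}$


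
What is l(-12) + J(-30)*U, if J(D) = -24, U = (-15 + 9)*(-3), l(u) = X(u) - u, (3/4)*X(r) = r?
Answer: -436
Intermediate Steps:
X(r) = 4*r/3
l(u) = u/3 (l(u) = 4*u/3 - u = u/3)
U = 18 (U = -6*(-3) = 18)
l(-12) + J(-30)*U = (⅓)*(-12) - 24*18 = -4 - 432 = -436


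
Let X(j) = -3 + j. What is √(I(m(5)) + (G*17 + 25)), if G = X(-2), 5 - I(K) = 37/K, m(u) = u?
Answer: 2*I*√390/5 ≈ 7.8994*I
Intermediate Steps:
I(K) = 5 - 37/K
G = -5 (G = -3 - 2 = -5)
√(I(m(5)) + (G*17 + 25)) = √((5 - 37/5) + (-5*17 + 25)) = √((5 - 37*⅕) + (-85 + 25)) = √((5 - 37/5) - 60) = √(-12/5 - 60) = √(-312/5) = 2*I*√390/5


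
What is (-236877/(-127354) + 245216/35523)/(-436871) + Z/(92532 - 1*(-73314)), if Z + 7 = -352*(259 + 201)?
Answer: -26669961481326026702/27314873771743521081 ≈ -0.97639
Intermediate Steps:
Z = -161927 (Z = -7 - 352*(259 + 201) = -7 - 352*460 = -7 - 161920 = -161927)
(-236877/(-127354) + 245216/35523)/(-436871) + Z/(92532 - 1*(-73314)) = (-236877/(-127354) + 245216/35523)/(-436871) - 161927/(92532 - 1*(-73314)) = (-236877*(-1/127354) + 245216*(1/35523))*(-1/436871) - 161927/(92532 + 73314) = (236877/127354 + 245216/35523)*(-1/436871) - 161927/165846 = (39643820135/4523996142)*(-1/436871) - 161927*1/165846 = -39643820135/1976402718551682 - 161927/165846 = -26669961481326026702/27314873771743521081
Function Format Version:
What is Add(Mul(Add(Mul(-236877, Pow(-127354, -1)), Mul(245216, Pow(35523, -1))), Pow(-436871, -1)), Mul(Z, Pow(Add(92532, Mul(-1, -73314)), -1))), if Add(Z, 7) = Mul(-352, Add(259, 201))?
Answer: Rational(-26669961481326026702, 27314873771743521081) ≈ -0.97639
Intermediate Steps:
Z = -161927 (Z = Add(-7, Mul(-352, Add(259, 201))) = Add(-7, Mul(-352, 460)) = Add(-7, -161920) = -161927)
Add(Mul(Add(Mul(-236877, Pow(-127354, -1)), Mul(245216, Pow(35523, -1))), Pow(-436871, -1)), Mul(Z, Pow(Add(92532, Mul(-1, -73314)), -1))) = Add(Mul(Add(Mul(-236877, Pow(-127354, -1)), Mul(245216, Pow(35523, -1))), Pow(-436871, -1)), Mul(-161927, Pow(Add(92532, Mul(-1, -73314)), -1))) = Add(Mul(Add(Mul(-236877, Rational(-1, 127354)), Mul(245216, Rational(1, 35523))), Rational(-1, 436871)), Mul(-161927, Pow(Add(92532, 73314), -1))) = Add(Mul(Add(Rational(236877, 127354), Rational(245216, 35523)), Rational(-1, 436871)), Mul(-161927, Pow(165846, -1))) = Add(Mul(Rational(39643820135, 4523996142), Rational(-1, 436871)), Mul(-161927, Rational(1, 165846))) = Add(Rational(-39643820135, 1976402718551682), Rational(-161927, 165846)) = Rational(-26669961481326026702, 27314873771743521081)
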